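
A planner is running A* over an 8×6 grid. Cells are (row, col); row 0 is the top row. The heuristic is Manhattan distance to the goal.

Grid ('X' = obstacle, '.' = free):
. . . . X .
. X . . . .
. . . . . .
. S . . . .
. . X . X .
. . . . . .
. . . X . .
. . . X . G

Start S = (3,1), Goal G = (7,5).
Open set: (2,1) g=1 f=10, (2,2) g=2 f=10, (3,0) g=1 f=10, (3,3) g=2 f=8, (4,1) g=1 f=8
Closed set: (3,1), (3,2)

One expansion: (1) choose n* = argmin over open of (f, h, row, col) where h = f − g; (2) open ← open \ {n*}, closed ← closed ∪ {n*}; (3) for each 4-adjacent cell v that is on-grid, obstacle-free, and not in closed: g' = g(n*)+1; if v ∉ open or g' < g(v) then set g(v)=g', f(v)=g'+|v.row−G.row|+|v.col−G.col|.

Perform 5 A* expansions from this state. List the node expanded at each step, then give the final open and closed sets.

order=[(3,3) → (3,4) → (3,5) → (4,5) → (5,5)]; open=[(2,1) g=1 f=10, (2,2) g=2 f=10, (2,3) g=3 f=10, (2,4) g=4 f=10, (2,5) g=5 f=10, (3,0) g=1 f=10, (4,1) g=1 f=8, (4,3) g=3 f=8, (5,4) g=7 f=10, (6,5) g=7 f=8]; closed=[(3,1), (3,2), (3,3), (3,4), (3,5), (4,5), (5,5)]

step 1: expand (3,3) (f=8, h=6) → closed; open now [(2,1) g=1 f=10, (2,2) g=2 f=10, (2,3) g=3 f=10, (3,0) g=1 f=10, (3,4) g=3 f=8, (4,1) g=1 f=8, (4,3) g=3 f=8]
step 2: expand (3,4) (f=8, h=5) → closed; open now [(2,1) g=1 f=10, (2,2) g=2 f=10, (2,3) g=3 f=10, (2,4) g=4 f=10, (3,0) g=1 f=10, (3,5) g=4 f=8, (4,1) g=1 f=8, (4,3) g=3 f=8]
step 3: expand (3,5) (f=8, h=4) → closed; open now [(2,1) g=1 f=10, (2,2) g=2 f=10, (2,3) g=3 f=10, (2,4) g=4 f=10, (2,5) g=5 f=10, (3,0) g=1 f=10, (4,1) g=1 f=8, (4,3) g=3 f=8, (4,5) g=5 f=8]
step 4: expand (4,5) (f=8, h=3) → closed; open now [(2,1) g=1 f=10, (2,2) g=2 f=10, (2,3) g=3 f=10, (2,4) g=4 f=10, (2,5) g=5 f=10, (3,0) g=1 f=10, (4,1) g=1 f=8, (4,3) g=3 f=8, (5,5) g=6 f=8]
step 5: expand (5,5) (f=8, h=2) → closed; open now [(2,1) g=1 f=10, (2,2) g=2 f=10, (2,3) g=3 f=10, (2,4) g=4 f=10, (2,5) g=5 f=10, (3,0) g=1 f=10, (4,1) g=1 f=8, (4,3) g=3 f=8, (5,4) g=7 f=10, (6,5) g=7 f=8]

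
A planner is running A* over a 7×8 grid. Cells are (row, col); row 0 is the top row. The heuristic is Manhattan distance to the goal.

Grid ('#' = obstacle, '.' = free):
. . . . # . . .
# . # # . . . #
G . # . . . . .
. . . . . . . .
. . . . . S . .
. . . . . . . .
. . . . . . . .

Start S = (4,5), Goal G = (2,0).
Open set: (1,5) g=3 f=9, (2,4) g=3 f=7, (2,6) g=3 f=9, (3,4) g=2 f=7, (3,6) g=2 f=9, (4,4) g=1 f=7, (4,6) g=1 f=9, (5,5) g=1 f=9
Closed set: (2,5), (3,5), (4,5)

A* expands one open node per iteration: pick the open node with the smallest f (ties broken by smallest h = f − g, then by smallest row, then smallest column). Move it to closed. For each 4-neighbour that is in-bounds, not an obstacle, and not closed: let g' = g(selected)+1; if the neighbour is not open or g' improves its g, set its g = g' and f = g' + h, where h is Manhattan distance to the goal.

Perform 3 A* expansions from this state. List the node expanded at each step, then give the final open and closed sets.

step 1: expand (2,4) (f=7, h=4) → closed; open now [(1,4) g=4 f=9, (1,5) g=3 f=9, (2,3) g=4 f=7, (2,6) g=3 f=9, (3,4) g=2 f=7, (3,6) g=2 f=9, (4,4) g=1 f=7, (4,6) g=1 f=9, (5,5) g=1 f=9]
step 2: expand (2,3) (f=7, h=3) → closed; open now [(1,4) g=4 f=9, (1,5) g=3 f=9, (2,6) g=3 f=9, (3,3) g=5 f=9, (3,4) g=2 f=7, (3,6) g=2 f=9, (4,4) g=1 f=7, (4,6) g=1 f=9, (5,5) g=1 f=9]
step 3: expand (3,4) (f=7, h=5) → closed; open now [(1,4) g=4 f=9, (1,5) g=3 f=9, (2,6) g=3 f=9, (3,3) g=3 f=7, (3,6) g=2 f=9, (4,4) g=1 f=7, (4,6) g=1 f=9, (5,5) g=1 f=9]

order=[(2,4) → (2,3) → (3,4)]; open=[(1,4) g=4 f=9, (1,5) g=3 f=9, (2,6) g=3 f=9, (3,3) g=3 f=7, (3,6) g=2 f=9, (4,4) g=1 f=7, (4,6) g=1 f=9, (5,5) g=1 f=9]; closed=[(2,3), (2,4), (2,5), (3,4), (3,5), (4,5)]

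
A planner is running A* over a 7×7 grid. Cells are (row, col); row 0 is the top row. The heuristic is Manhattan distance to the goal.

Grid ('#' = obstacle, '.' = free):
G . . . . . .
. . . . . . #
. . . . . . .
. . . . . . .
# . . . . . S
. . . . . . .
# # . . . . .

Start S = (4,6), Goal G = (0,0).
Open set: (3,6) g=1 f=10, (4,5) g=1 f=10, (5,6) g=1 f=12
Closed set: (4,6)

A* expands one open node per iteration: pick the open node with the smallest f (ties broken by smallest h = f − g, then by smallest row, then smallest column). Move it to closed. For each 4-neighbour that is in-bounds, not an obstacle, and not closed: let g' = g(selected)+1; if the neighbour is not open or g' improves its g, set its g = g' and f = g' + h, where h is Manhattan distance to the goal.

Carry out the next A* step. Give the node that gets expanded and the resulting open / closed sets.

step 1: expand (3,6) (f=10, h=9) → closed; open now [(2,6) g=2 f=10, (3,5) g=2 f=10, (4,5) g=1 f=10, (5,6) g=1 f=12]

expanded=(3,6); open=[(2,6) g=2 f=10, (3,5) g=2 f=10, (4,5) g=1 f=10, (5,6) g=1 f=12]; closed=[(3,6), (4,6)]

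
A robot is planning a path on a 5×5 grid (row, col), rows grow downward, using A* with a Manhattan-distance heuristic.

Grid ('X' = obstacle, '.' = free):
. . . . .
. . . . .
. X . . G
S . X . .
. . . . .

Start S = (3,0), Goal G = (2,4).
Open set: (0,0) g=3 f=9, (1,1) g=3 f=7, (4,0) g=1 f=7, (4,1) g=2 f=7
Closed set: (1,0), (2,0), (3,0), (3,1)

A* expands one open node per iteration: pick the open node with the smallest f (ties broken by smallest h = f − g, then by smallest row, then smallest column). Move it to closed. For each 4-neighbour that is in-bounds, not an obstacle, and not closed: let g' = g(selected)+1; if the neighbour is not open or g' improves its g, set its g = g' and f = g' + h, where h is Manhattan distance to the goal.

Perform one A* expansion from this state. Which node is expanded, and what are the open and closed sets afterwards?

expanded=(1,1); open=[(0,0) g=3 f=9, (0,1) g=4 f=9, (1,2) g=4 f=7, (4,0) g=1 f=7, (4,1) g=2 f=7]; closed=[(1,0), (1,1), (2,0), (3,0), (3,1)]

step 1: expand (1,1) (f=7, h=4) → closed; open now [(0,0) g=3 f=9, (0,1) g=4 f=9, (1,2) g=4 f=7, (4,0) g=1 f=7, (4,1) g=2 f=7]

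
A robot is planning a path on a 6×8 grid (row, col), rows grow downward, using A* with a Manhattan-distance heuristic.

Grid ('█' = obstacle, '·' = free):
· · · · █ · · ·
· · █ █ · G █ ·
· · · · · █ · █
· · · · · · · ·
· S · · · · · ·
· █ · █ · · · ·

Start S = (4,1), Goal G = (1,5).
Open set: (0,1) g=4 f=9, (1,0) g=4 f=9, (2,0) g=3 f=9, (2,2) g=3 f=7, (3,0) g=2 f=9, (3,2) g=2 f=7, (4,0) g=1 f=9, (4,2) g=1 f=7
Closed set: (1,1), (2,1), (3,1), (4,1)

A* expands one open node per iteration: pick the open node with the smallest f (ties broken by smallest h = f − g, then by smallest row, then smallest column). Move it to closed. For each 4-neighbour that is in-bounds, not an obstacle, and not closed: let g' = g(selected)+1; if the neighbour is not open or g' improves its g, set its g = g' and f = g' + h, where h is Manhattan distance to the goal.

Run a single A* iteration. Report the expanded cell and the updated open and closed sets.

expanded=(2,2); open=[(0,1) g=4 f=9, (1,0) g=4 f=9, (2,0) g=3 f=9, (2,3) g=4 f=7, (3,0) g=2 f=9, (3,2) g=2 f=7, (4,0) g=1 f=9, (4,2) g=1 f=7]; closed=[(1,1), (2,1), (2,2), (3,1), (4,1)]

step 1: expand (2,2) (f=7, h=4) → closed; open now [(0,1) g=4 f=9, (1,0) g=4 f=9, (2,0) g=3 f=9, (2,3) g=4 f=7, (3,0) g=2 f=9, (3,2) g=2 f=7, (4,0) g=1 f=9, (4,2) g=1 f=7]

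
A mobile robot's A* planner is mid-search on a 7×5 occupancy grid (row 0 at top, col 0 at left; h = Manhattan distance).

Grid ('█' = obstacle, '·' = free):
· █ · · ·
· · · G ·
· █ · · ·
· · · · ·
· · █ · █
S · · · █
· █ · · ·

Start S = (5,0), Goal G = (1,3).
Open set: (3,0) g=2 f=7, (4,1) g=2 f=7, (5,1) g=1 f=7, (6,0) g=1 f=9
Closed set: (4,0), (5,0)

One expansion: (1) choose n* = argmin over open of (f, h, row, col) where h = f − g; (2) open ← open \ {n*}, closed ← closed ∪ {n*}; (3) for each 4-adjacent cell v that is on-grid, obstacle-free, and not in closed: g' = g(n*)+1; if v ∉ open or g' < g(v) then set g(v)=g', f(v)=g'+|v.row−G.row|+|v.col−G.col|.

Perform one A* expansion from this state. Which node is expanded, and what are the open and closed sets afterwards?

expanded=(3,0); open=[(2,0) g=3 f=7, (3,1) g=3 f=7, (4,1) g=2 f=7, (5,1) g=1 f=7, (6,0) g=1 f=9]; closed=[(3,0), (4,0), (5,0)]

step 1: expand (3,0) (f=7, h=5) → closed; open now [(2,0) g=3 f=7, (3,1) g=3 f=7, (4,1) g=2 f=7, (5,1) g=1 f=7, (6,0) g=1 f=9]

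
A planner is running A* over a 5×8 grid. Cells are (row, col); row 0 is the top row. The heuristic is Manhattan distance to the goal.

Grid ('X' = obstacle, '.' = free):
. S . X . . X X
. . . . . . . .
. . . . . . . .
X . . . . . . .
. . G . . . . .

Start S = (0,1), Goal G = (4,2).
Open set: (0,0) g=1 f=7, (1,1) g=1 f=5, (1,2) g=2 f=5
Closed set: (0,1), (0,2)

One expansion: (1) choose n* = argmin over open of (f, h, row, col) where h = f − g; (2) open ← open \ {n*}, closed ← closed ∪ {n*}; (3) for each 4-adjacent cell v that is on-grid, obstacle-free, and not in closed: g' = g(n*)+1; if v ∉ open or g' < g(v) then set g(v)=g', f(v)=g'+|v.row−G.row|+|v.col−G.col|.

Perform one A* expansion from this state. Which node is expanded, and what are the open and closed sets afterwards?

step 1: expand (1,2) (f=5, h=3) → closed; open now [(0,0) g=1 f=7, (1,1) g=1 f=5, (1,3) g=3 f=7, (2,2) g=3 f=5]

expanded=(1,2); open=[(0,0) g=1 f=7, (1,1) g=1 f=5, (1,3) g=3 f=7, (2,2) g=3 f=5]; closed=[(0,1), (0,2), (1,2)]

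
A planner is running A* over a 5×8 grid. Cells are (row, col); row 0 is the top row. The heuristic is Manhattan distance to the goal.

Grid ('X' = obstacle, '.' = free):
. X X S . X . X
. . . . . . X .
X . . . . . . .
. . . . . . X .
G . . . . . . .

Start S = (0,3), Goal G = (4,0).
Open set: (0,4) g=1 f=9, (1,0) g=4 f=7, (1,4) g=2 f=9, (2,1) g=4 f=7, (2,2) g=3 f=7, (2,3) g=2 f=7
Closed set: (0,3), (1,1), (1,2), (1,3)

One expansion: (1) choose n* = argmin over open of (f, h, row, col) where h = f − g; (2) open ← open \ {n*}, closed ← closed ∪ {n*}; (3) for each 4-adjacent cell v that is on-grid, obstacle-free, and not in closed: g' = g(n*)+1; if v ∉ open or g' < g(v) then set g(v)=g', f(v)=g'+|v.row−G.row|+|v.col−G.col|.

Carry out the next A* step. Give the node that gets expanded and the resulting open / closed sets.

step 1: expand (1,0) (f=7, h=3) → closed; open now [(0,0) g=5 f=9, (0,4) g=1 f=9, (1,4) g=2 f=9, (2,1) g=4 f=7, (2,2) g=3 f=7, (2,3) g=2 f=7]

expanded=(1,0); open=[(0,0) g=5 f=9, (0,4) g=1 f=9, (1,4) g=2 f=9, (2,1) g=4 f=7, (2,2) g=3 f=7, (2,3) g=2 f=7]; closed=[(0,3), (1,0), (1,1), (1,2), (1,3)]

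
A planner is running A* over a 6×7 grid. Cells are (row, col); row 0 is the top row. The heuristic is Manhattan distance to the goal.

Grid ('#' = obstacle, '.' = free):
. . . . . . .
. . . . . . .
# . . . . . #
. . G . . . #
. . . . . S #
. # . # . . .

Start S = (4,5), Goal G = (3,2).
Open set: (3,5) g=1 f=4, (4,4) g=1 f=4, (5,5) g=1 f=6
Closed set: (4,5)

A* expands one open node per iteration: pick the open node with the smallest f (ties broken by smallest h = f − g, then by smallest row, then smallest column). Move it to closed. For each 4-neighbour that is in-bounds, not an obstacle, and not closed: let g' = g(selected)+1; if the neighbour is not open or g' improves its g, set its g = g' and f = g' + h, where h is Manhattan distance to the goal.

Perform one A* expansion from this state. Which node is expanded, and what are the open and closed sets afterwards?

expanded=(3,5); open=[(2,5) g=2 f=6, (3,4) g=2 f=4, (4,4) g=1 f=4, (5,5) g=1 f=6]; closed=[(3,5), (4,5)]

step 1: expand (3,5) (f=4, h=3) → closed; open now [(2,5) g=2 f=6, (3,4) g=2 f=4, (4,4) g=1 f=4, (5,5) g=1 f=6]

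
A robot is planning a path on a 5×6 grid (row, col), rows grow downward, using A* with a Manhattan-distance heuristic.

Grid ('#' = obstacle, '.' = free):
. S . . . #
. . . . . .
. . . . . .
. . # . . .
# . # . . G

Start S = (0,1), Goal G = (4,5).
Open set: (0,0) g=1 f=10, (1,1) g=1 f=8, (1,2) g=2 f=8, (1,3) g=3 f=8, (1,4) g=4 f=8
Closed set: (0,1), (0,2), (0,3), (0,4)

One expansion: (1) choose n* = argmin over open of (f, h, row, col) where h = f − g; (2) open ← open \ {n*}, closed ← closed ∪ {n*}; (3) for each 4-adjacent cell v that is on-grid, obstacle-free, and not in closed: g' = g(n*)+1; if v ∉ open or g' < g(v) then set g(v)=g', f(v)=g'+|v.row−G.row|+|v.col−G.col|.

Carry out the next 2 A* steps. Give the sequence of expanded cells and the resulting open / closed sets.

step 1: expand (1,4) (f=8, h=4) → closed; open now [(0,0) g=1 f=10, (1,1) g=1 f=8, (1,2) g=2 f=8, (1,3) g=3 f=8, (1,5) g=5 f=8, (2,4) g=5 f=8]
step 2: expand (1,5) (f=8, h=3) → closed; open now [(0,0) g=1 f=10, (1,1) g=1 f=8, (1,2) g=2 f=8, (1,3) g=3 f=8, (2,4) g=5 f=8, (2,5) g=6 f=8]

order=[(1,4) → (1,5)]; open=[(0,0) g=1 f=10, (1,1) g=1 f=8, (1,2) g=2 f=8, (1,3) g=3 f=8, (2,4) g=5 f=8, (2,5) g=6 f=8]; closed=[(0,1), (0,2), (0,3), (0,4), (1,4), (1,5)]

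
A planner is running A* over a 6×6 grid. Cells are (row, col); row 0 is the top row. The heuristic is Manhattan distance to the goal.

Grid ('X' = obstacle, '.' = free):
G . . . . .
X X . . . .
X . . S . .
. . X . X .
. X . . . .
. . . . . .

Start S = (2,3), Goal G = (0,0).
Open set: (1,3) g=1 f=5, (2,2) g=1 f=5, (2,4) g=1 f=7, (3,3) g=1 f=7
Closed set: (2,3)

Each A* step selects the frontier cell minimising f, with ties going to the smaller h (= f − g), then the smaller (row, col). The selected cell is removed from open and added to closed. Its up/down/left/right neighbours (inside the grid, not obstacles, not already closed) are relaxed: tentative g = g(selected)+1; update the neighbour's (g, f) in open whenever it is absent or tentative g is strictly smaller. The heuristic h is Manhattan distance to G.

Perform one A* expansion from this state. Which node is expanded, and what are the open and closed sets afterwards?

step 1: expand (1,3) (f=5, h=4) → closed; open now [(0,3) g=2 f=5, (1,2) g=2 f=5, (1,4) g=2 f=7, (2,2) g=1 f=5, (2,4) g=1 f=7, (3,3) g=1 f=7]

expanded=(1,3); open=[(0,3) g=2 f=5, (1,2) g=2 f=5, (1,4) g=2 f=7, (2,2) g=1 f=5, (2,4) g=1 f=7, (3,3) g=1 f=7]; closed=[(1,3), (2,3)]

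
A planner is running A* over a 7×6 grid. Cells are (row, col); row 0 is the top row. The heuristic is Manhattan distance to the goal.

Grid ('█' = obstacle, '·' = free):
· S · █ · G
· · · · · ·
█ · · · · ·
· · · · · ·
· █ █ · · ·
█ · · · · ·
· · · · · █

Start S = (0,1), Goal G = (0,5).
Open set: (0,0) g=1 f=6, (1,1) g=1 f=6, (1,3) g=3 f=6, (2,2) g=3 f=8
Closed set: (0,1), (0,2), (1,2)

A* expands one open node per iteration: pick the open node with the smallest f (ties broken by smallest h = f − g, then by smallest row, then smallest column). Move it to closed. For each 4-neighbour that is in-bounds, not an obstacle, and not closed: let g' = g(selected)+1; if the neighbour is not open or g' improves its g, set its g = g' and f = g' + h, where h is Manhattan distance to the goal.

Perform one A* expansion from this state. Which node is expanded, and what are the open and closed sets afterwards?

step 1: expand (1,3) (f=6, h=3) → closed; open now [(0,0) g=1 f=6, (1,1) g=1 f=6, (1,4) g=4 f=6, (2,2) g=3 f=8, (2,3) g=4 f=8]

expanded=(1,3); open=[(0,0) g=1 f=6, (1,1) g=1 f=6, (1,4) g=4 f=6, (2,2) g=3 f=8, (2,3) g=4 f=8]; closed=[(0,1), (0,2), (1,2), (1,3)]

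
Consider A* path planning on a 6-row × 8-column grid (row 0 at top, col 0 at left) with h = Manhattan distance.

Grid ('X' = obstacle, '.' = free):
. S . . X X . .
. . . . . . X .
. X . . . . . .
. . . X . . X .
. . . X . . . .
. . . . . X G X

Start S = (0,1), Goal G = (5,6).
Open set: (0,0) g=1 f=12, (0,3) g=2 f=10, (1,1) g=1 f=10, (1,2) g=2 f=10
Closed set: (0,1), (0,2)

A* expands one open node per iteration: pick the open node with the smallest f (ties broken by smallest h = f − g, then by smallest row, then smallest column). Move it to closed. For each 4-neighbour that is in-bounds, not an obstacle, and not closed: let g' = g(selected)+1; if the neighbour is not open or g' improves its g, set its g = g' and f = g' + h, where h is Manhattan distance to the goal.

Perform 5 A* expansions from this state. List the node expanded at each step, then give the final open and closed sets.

step 1: expand (0,3) (f=10, h=8) → closed; open now [(0,0) g=1 f=12, (1,1) g=1 f=10, (1,2) g=2 f=10, (1,3) g=3 f=10]
step 2: expand (1,3) (f=10, h=7) → closed; open now [(0,0) g=1 f=12, (1,1) g=1 f=10, (1,2) g=2 f=10, (1,4) g=4 f=10, (2,3) g=4 f=10]
step 3: expand (1,4) (f=10, h=6) → closed; open now [(0,0) g=1 f=12, (1,1) g=1 f=10, (1,2) g=2 f=10, (1,5) g=5 f=10, (2,3) g=4 f=10, (2,4) g=5 f=10]
step 4: expand (1,5) (f=10, h=5) → closed; open now [(0,0) g=1 f=12, (1,1) g=1 f=10, (1,2) g=2 f=10, (2,3) g=4 f=10, (2,4) g=5 f=10, (2,5) g=6 f=10]
step 5: expand (2,5) (f=10, h=4) → closed; open now [(0,0) g=1 f=12, (1,1) g=1 f=10, (1,2) g=2 f=10, (2,3) g=4 f=10, (2,4) g=5 f=10, (2,6) g=7 f=10, (3,5) g=7 f=10]

order=[(0,3) → (1,3) → (1,4) → (1,5) → (2,5)]; open=[(0,0) g=1 f=12, (1,1) g=1 f=10, (1,2) g=2 f=10, (2,3) g=4 f=10, (2,4) g=5 f=10, (2,6) g=7 f=10, (3,5) g=7 f=10]; closed=[(0,1), (0,2), (0,3), (1,3), (1,4), (1,5), (2,5)]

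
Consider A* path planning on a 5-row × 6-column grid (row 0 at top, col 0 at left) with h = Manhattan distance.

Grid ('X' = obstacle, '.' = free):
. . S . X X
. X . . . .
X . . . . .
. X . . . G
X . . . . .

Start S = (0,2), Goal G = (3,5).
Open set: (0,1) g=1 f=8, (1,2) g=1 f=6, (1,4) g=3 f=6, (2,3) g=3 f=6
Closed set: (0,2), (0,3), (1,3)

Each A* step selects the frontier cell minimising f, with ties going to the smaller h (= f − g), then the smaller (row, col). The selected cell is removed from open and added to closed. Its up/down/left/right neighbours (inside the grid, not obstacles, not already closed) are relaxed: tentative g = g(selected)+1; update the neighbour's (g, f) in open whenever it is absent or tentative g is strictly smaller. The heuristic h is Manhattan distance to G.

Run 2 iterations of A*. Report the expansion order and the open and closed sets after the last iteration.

step 1: expand (1,4) (f=6, h=3) → closed; open now [(0,1) g=1 f=8, (1,2) g=1 f=6, (1,5) g=4 f=6, (2,3) g=3 f=6, (2,4) g=4 f=6]
step 2: expand (1,5) (f=6, h=2) → closed; open now [(0,1) g=1 f=8, (1,2) g=1 f=6, (2,3) g=3 f=6, (2,4) g=4 f=6, (2,5) g=5 f=6]

order=[(1,4) → (1,5)]; open=[(0,1) g=1 f=8, (1,2) g=1 f=6, (2,3) g=3 f=6, (2,4) g=4 f=6, (2,5) g=5 f=6]; closed=[(0,2), (0,3), (1,3), (1,4), (1,5)]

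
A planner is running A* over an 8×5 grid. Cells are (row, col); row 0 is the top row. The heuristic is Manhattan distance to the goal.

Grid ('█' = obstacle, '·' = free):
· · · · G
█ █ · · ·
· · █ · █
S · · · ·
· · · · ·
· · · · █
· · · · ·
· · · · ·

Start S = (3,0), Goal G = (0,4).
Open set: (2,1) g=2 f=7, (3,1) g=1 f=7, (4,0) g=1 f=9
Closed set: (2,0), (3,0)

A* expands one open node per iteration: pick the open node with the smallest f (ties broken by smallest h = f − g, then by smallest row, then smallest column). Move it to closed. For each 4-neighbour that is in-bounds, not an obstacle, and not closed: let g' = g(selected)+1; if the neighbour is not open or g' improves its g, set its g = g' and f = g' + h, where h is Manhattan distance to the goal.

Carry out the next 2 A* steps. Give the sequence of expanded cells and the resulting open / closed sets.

order=[(2,1) → (3,1)]; open=[(3,2) g=2 f=7, (4,0) g=1 f=9, (4,1) g=2 f=9]; closed=[(2,0), (2,1), (3,0), (3,1)]

step 1: expand (2,1) (f=7, h=5) → closed; open now [(3,1) g=1 f=7, (4,0) g=1 f=9]
step 2: expand (3,1) (f=7, h=6) → closed; open now [(3,2) g=2 f=7, (4,0) g=1 f=9, (4,1) g=2 f=9]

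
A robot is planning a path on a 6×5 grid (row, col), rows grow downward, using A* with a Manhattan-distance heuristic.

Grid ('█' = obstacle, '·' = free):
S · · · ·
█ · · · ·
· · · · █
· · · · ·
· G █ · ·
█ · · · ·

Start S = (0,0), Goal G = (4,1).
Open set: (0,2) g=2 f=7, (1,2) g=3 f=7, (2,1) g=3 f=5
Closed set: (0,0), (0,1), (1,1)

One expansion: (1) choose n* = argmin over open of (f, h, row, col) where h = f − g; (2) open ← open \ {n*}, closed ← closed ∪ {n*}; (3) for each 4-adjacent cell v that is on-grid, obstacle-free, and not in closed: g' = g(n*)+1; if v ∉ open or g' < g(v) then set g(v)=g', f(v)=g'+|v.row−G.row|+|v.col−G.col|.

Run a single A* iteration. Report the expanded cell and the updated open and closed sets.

step 1: expand (2,1) (f=5, h=2) → closed; open now [(0,2) g=2 f=7, (1,2) g=3 f=7, (2,0) g=4 f=7, (2,2) g=4 f=7, (3,1) g=4 f=5]

expanded=(2,1); open=[(0,2) g=2 f=7, (1,2) g=3 f=7, (2,0) g=4 f=7, (2,2) g=4 f=7, (3,1) g=4 f=5]; closed=[(0,0), (0,1), (1,1), (2,1)]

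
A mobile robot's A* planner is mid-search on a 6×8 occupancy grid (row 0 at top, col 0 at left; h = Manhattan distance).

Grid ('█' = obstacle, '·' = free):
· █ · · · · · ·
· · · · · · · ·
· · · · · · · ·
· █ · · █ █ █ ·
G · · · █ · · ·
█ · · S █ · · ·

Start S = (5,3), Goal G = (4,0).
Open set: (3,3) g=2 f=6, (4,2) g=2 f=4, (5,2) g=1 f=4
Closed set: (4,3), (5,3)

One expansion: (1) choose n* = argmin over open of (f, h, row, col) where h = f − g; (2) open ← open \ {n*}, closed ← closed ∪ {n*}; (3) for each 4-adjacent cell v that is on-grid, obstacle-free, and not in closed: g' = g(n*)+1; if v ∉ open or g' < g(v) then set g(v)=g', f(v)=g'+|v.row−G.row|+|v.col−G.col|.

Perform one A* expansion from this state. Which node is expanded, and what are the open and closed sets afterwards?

step 1: expand (4,2) (f=4, h=2) → closed; open now [(3,2) g=3 f=6, (3,3) g=2 f=6, (4,1) g=3 f=4, (5,2) g=1 f=4]

expanded=(4,2); open=[(3,2) g=3 f=6, (3,3) g=2 f=6, (4,1) g=3 f=4, (5,2) g=1 f=4]; closed=[(4,2), (4,3), (5,3)]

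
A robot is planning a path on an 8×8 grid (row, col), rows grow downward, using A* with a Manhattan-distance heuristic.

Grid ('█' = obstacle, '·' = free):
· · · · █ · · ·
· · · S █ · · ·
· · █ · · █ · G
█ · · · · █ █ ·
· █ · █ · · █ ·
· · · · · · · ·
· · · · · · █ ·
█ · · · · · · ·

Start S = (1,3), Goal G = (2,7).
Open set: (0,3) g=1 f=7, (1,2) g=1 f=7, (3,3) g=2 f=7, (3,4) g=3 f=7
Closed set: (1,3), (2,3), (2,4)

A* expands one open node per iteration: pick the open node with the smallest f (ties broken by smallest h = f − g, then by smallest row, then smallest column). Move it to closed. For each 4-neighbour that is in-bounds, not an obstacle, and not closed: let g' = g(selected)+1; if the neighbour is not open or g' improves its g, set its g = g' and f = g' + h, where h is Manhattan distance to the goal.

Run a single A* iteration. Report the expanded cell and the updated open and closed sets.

expanded=(3,4); open=[(0,3) g=1 f=7, (1,2) g=1 f=7, (3,3) g=2 f=7, (4,4) g=4 f=9]; closed=[(1,3), (2,3), (2,4), (3,4)]

step 1: expand (3,4) (f=7, h=4) → closed; open now [(0,3) g=1 f=7, (1,2) g=1 f=7, (3,3) g=2 f=7, (4,4) g=4 f=9]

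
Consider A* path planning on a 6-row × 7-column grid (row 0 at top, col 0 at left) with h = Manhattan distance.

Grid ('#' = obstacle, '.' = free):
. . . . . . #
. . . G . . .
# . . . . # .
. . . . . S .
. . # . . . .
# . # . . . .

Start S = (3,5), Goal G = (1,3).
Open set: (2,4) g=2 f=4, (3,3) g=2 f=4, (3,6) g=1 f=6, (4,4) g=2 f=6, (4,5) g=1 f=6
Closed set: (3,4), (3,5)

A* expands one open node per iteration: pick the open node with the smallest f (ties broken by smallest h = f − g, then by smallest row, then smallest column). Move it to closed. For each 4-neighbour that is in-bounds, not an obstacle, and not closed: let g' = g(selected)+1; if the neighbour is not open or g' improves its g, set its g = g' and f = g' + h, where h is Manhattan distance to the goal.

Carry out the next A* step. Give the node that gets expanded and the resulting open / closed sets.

step 1: expand (2,4) (f=4, h=2) → closed; open now [(1,4) g=3 f=4, (2,3) g=3 f=4, (3,3) g=2 f=4, (3,6) g=1 f=6, (4,4) g=2 f=6, (4,5) g=1 f=6]

expanded=(2,4); open=[(1,4) g=3 f=4, (2,3) g=3 f=4, (3,3) g=2 f=4, (3,6) g=1 f=6, (4,4) g=2 f=6, (4,5) g=1 f=6]; closed=[(2,4), (3,4), (3,5)]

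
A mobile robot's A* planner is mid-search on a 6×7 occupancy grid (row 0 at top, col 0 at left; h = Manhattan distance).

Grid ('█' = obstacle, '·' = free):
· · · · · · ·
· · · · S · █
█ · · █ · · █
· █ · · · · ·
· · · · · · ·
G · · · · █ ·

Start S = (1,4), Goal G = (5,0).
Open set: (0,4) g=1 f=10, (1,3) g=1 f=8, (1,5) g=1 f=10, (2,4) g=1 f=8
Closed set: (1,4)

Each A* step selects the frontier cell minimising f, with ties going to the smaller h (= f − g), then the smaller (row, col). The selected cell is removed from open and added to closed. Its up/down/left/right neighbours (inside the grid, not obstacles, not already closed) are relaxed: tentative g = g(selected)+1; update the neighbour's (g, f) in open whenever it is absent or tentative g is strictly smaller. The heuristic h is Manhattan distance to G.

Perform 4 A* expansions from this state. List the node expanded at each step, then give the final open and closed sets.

step 1: expand (1,3) (f=8, h=7) → closed; open now [(0,3) g=2 f=10, (0,4) g=1 f=10, (1,2) g=2 f=8, (1,5) g=1 f=10, (2,4) g=1 f=8]
step 2: expand (1,2) (f=8, h=6) → closed; open now [(0,2) g=3 f=10, (0,3) g=2 f=10, (0,4) g=1 f=10, (1,1) g=3 f=8, (1,5) g=1 f=10, (2,2) g=3 f=8, (2,4) g=1 f=8]
step 3: expand (1,1) (f=8, h=5) → closed; open now [(0,1) g=4 f=10, (0,2) g=3 f=10, (0,3) g=2 f=10, (0,4) g=1 f=10, (1,0) g=4 f=8, (1,5) g=1 f=10, (2,1) g=4 f=8, (2,2) g=3 f=8, (2,4) g=1 f=8]
step 4: expand (1,0) (f=8, h=4) → closed; open now [(0,0) g=5 f=10, (0,1) g=4 f=10, (0,2) g=3 f=10, (0,3) g=2 f=10, (0,4) g=1 f=10, (1,5) g=1 f=10, (2,1) g=4 f=8, (2,2) g=3 f=8, (2,4) g=1 f=8]

order=[(1,3) → (1,2) → (1,1) → (1,0)]; open=[(0,0) g=5 f=10, (0,1) g=4 f=10, (0,2) g=3 f=10, (0,3) g=2 f=10, (0,4) g=1 f=10, (1,5) g=1 f=10, (2,1) g=4 f=8, (2,2) g=3 f=8, (2,4) g=1 f=8]; closed=[(1,0), (1,1), (1,2), (1,3), (1,4)]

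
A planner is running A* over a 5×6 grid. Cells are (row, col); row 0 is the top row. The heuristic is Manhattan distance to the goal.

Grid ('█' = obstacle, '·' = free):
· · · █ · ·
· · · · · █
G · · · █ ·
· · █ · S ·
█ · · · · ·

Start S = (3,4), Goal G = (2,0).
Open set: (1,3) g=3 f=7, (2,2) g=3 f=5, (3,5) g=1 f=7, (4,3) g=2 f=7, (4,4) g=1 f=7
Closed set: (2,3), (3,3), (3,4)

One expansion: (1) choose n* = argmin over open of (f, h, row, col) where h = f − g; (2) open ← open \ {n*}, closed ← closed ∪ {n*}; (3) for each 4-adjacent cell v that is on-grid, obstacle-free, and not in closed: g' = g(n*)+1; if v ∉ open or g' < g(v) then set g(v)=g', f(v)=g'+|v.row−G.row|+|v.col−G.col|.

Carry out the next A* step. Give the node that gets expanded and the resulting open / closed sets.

expanded=(2,2); open=[(1,2) g=4 f=7, (1,3) g=3 f=7, (2,1) g=4 f=5, (3,5) g=1 f=7, (4,3) g=2 f=7, (4,4) g=1 f=7]; closed=[(2,2), (2,3), (3,3), (3,4)]

step 1: expand (2,2) (f=5, h=2) → closed; open now [(1,2) g=4 f=7, (1,3) g=3 f=7, (2,1) g=4 f=5, (3,5) g=1 f=7, (4,3) g=2 f=7, (4,4) g=1 f=7]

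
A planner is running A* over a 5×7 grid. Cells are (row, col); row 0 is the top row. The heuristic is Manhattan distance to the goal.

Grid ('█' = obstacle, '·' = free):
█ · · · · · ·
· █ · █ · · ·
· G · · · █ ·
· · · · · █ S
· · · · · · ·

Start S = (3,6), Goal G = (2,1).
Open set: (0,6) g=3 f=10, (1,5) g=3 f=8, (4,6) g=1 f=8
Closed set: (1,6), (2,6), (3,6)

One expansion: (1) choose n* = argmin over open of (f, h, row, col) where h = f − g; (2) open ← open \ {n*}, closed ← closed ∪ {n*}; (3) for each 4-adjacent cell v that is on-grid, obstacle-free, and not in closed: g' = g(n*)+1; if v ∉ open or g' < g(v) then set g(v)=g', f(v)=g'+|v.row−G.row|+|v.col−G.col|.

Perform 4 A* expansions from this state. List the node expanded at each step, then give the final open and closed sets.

order=[(1,5) → (1,4) → (2,4) → (2,3)]; open=[(0,4) g=5 f=10, (0,5) g=4 f=10, (0,6) g=3 f=10, (2,2) g=7 f=8, (3,3) g=7 f=10, (3,4) g=6 f=10, (4,6) g=1 f=8]; closed=[(1,4), (1,5), (1,6), (2,3), (2,4), (2,6), (3,6)]

step 1: expand (1,5) (f=8, h=5) → closed; open now [(0,5) g=4 f=10, (0,6) g=3 f=10, (1,4) g=4 f=8, (4,6) g=1 f=8]
step 2: expand (1,4) (f=8, h=4) → closed; open now [(0,4) g=5 f=10, (0,5) g=4 f=10, (0,6) g=3 f=10, (2,4) g=5 f=8, (4,6) g=1 f=8]
step 3: expand (2,4) (f=8, h=3) → closed; open now [(0,4) g=5 f=10, (0,5) g=4 f=10, (0,6) g=3 f=10, (2,3) g=6 f=8, (3,4) g=6 f=10, (4,6) g=1 f=8]
step 4: expand (2,3) (f=8, h=2) → closed; open now [(0,4) g=5 f=10, (0,5) g=4 f=10, (0,6) g=3 f=10, (2,2) g=7 f=8, (3,3) g=7 f=10, (3,4) g=6 f=10, (4,6) g=1 f=8]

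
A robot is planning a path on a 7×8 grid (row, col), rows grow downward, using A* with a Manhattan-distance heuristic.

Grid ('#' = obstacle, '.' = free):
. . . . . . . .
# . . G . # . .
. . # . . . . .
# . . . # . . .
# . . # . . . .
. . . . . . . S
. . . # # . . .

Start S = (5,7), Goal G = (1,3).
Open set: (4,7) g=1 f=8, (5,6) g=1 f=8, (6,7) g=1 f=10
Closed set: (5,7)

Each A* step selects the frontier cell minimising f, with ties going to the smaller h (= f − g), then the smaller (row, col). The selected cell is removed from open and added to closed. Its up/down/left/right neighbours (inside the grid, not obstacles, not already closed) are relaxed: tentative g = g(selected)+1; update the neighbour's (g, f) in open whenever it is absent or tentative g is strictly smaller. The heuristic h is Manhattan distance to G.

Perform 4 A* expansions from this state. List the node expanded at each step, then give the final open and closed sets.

order=[(4,7) → (3,7) → (2,7) → (1,7)]; open=[(0,7) g=5 f=10, (1,6) g=5 f=8, (2,6) g=4 f=8, (3,6) g=3 f=8, (4,6) g=2 f=8, (5,6) g=1 f=8, (6,7) g=1 f=10]; closed=[(1,7), (2,7), (3,7), (4,7), (5,7)]

step 1: expand (4,7) (f=8, h=7) → closed; open now [(3,7) g=2 f=8, (4,6) g=2 f=8, (5,6) g=1 f=8, (6,7) g=1 f=10]
step 2: expand (3,7) (f=8, h=6) → closed; open now [(2,7) g=3 f=8, (3,6) g=3 f=8, (4,6) g=2 f=8, (5,6) g=1 f=8, (6,7) g=1 f=10]
step 3: expand (2,7) (f=8, h=5) → closed; open now [(1,7) g=4 f=8, (2,6) g=4 f=8, (3,6) g=3 f=8, (4,6) g=2 f=8, (5,6) g=1 f=8, (6,7) g=1 f=10]
step 4: expand (1,7) (f=8, h=4) → closed; open now [(0,7) g=5 f=10, (1,6) g=5 f=8, (2,6) g=4 f=8, (3,6) g=3 f=8, (4,6) g=2 f=8, (5,6) g=1 f=8, (6,7) g=1 f=10]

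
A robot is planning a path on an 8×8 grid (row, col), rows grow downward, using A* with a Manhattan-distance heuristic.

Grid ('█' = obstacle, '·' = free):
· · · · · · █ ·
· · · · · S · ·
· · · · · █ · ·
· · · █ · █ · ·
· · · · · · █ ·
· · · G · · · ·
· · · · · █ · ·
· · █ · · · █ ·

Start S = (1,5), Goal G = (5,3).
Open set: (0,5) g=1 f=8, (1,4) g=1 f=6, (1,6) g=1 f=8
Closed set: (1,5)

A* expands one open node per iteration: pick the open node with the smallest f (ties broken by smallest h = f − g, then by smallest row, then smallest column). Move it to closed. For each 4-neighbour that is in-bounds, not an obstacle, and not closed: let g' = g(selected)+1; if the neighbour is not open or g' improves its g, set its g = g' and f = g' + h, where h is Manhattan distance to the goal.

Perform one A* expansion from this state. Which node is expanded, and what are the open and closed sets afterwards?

expanded=(1,4); open=[(0,4) g=2 f=8, (0,5) g=1 f=8, (1,3) g=2 f=6, (1,6) g=1 f=8, (2,4) g=2 f=6]; closed=[(1,4), (1,5)]

step 1: expand (1,4) (f=6, h=5) → closed; open now [(0,4) g=2 f=8, (0,5) g=1 f=8, (1,3) g=2 f=6, (1,6) g=1 f=8, (2,4) g=2 f=6]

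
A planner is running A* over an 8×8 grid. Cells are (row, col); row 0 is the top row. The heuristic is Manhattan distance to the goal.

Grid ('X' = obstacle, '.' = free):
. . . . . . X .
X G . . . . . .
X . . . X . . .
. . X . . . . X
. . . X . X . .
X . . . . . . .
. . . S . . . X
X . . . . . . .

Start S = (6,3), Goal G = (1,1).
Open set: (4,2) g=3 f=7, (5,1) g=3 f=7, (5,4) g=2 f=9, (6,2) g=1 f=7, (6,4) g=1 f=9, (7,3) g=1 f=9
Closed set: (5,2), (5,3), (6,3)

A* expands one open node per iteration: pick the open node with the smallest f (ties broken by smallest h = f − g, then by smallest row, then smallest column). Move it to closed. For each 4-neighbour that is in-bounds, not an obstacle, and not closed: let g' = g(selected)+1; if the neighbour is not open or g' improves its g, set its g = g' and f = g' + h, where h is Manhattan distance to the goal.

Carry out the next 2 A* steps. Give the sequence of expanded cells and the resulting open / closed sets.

order=[(4,2) → (4,1)]; open=[(3,1) g=5 f=7, (4,0) g=5 f=9, (5,1) g=3 f=7, (5,4) g=2 f=9, (6,2) g=1 f=7, (6,4) g=1 f=9, (7,3) g=1 f=9]; closed=[(4,1), (4,2), (5,2), (5,3), (6,3)]

step 1: expand (4,2) (f=7, h=4) → closed; open now [(4,1) g=4 f=7, (5,1) g=3 f=7, (5,4) g=2 f=9, (6,2) g=1 f=7, (6,4) g=1 f=9, (7,3) g=1 f=9]
step 2: expand (4,1) (f=7, h=3) → closed; open now [(3,1) g=5 f=7, (4,0) g=5 f=9, (5,1) g=3 f=7, (5,4) g=2 f=9, (6,2) g=1 f=7, (6,4) g=1 f=9, (7,3) g=1 f=9]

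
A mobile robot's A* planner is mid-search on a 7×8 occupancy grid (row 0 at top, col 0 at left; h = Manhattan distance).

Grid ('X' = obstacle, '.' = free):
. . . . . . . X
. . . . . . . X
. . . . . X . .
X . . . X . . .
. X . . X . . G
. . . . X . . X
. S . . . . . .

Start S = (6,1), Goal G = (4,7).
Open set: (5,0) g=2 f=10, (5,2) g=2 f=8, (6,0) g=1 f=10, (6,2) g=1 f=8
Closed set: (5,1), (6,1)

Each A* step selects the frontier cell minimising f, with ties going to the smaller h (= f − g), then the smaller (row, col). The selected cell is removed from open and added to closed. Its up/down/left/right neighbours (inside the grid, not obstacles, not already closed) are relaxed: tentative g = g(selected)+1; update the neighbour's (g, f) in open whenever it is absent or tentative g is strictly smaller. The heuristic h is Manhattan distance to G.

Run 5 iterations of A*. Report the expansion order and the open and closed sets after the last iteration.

order=[(5,2) → (4,2) → (4,3) → (5,3) → (6,2)]; open=[(3,2) g=4 f=10, (3,3) g=5 f=10, (5,0) g=2 f=10, (6,0) g=1 f=10, (6,3) g=2 f=8]; closed=[(4,2), (4,3), (5,1), (5,2), (5,3), (6,1), (6,2)]

step 1: expand (5,2) (f=8, h=6) → closed; open now [(4,2) g=3 f=8, (5,0) g=2 f=10, (5,3) g=3 f=8, (6,0) g=1 f=10, (6,2) g=1 f=8]
step 2: expand (4,2) (f=8, h=5) → closed; open now [(3,2) g=4 f=10, (4,3) g=4 f=8, (5,0) g=2 f=10, (5,3) g=3 f=8, (6,0) g=1 f=10, (6,2) g=1 f=8]
step 3: expand (4,3) (f=8, h=4) → closed; open now [(3,2) g=4 f=10, (3,3) g=5 f=10, (5,0) g=2 f=10, (5,3) g=3 f=8, (6,0) g=1 f=10, (6,2) g=1 f=8]
step 4: expand (5,3) (f=8, h=5) → closed; open now [(3,2) g=4 f=10, (3,3) g=5 f=10, (5,0) g=2 f=10, (6,0) g=1 f=10, (6,2) g=1 f=8, (6,3) g=4 f=10]
step 5: expand (6,2) (f=8, h=7) → closed; open now [(3,2) g=4 f=10, (3,3) g=5 f=10, (5,0) g=2 f=10, (6,0) g=1 f=10, (6,3) g=2 f=8]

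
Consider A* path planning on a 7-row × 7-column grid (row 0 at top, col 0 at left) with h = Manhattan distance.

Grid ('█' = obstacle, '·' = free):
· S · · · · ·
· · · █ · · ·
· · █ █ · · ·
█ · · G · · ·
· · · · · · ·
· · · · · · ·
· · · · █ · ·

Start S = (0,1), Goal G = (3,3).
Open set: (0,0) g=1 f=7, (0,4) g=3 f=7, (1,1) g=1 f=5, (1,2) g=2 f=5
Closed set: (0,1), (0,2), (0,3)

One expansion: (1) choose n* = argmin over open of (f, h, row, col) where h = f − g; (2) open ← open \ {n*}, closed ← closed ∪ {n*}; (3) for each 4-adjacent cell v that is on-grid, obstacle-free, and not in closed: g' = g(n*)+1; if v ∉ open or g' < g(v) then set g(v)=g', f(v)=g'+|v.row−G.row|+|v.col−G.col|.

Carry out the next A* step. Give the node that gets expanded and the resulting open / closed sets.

step 1: expand (1,2) (f=5, h=3) → closed; open now [(0,0) g=1 f=7, (0,4) g=3 f=7, (1,1) g=1 f=5]

expanded=(1,2); open=[(0,0) g=1 f=7, (0,4) g=3 f=7, (1,1) g=1 f=5]; closed=[(0,1), (0,2), (0,3), (1,2)]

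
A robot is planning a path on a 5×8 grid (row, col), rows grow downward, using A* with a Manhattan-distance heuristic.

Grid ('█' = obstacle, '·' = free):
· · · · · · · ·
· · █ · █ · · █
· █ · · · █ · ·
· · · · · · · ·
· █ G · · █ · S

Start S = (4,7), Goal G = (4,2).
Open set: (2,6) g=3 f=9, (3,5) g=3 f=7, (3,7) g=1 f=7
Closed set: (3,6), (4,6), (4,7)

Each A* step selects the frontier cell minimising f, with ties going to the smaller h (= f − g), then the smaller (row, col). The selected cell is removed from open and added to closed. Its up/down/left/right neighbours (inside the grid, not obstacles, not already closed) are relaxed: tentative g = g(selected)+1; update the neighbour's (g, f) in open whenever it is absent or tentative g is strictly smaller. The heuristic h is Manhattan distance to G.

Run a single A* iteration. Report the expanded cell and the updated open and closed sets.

step 1: expand (3,5) (f=7, h=4) → closed; open now [(2,6) g=3 f=9, (3,4) g=4 f=7, (3,7) g=1 f=7]

expanded=(3,5); open=[(2,6) g=3 f=9, (3,4) g=4 f=7, (3,7) g=1 f=7]; closed=[(3,5), (3,6), (4,6), (4,7)]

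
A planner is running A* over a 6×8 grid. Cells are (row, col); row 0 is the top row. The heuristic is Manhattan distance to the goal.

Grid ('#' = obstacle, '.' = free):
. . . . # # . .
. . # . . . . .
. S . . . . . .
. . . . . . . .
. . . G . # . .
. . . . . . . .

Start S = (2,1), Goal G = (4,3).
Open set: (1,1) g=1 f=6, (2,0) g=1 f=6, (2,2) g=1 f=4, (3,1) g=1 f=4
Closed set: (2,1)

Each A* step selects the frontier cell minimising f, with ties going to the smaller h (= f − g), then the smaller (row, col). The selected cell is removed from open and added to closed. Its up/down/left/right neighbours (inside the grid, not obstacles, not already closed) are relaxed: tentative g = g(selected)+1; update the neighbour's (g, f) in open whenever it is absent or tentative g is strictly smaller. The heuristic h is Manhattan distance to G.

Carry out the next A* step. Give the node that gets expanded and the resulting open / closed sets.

expanded=(2,2); open=[(1,1) g=1 f=6, (2,0) g=1 f=6, (2,3) g=2 f=4, (3,1) g=1 f=4, (3,2) g=2 f=4]; closed=[(2,1), (2,2)]

step 1: expand (2,2) (f=4, h=3) → closed; open now [(1,1) g=1 f=6, (2,0) g=1 f=6, (2,3) g=2 f=4, (3,1) g=1 f=4, (3,2) g=2 f=4]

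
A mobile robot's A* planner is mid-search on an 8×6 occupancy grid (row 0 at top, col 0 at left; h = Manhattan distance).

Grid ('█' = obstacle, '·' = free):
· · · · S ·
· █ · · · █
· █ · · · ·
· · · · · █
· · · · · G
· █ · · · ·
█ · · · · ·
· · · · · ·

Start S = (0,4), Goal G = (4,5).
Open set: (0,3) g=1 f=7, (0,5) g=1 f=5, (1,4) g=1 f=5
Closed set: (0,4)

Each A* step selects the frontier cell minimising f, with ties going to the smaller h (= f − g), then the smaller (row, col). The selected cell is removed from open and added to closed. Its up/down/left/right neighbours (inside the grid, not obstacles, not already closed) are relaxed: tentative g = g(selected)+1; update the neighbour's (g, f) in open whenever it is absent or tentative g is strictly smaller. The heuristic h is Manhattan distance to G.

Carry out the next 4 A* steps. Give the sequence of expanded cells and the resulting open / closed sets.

step 1: expand (0,5) (f=5, h=4) → closed; open now [(0,3) g=1 f=7, (1,4) g=1 f=5]
step 2: expand (1,4) (f=5, h=4) → closed; open now [(0,3) g=1 f=7, (1,3) g=2 f=7, (2,4) g=2 f=5]
step 3: expand (2,4) (f=5, h=3) → closed; open now [(0,3) g=1 f=7, (1,3) g=2 f=7, (2,3) g=3 f=7, (2,5) g=3 f=5, (3,4) g=3 f=5]
step 4: expand (2,5) (f=5, h=2) → closed; open now [(0,3) g=1 f=7, (1,3) g=2 f=7, (2,3) g=3 f=7, (3,4) g=3 f=5]

order=[(0,5) → (1,4) → (2,4) → (2,5)]; open=[(0,3) g=1 f=7, (1,3) g=2 f=7, (2,3) g=3 f=7, (3,4) g=3 f=5]; closed=[(0,4), (0,5), (1,4), (2,4), (2,5)]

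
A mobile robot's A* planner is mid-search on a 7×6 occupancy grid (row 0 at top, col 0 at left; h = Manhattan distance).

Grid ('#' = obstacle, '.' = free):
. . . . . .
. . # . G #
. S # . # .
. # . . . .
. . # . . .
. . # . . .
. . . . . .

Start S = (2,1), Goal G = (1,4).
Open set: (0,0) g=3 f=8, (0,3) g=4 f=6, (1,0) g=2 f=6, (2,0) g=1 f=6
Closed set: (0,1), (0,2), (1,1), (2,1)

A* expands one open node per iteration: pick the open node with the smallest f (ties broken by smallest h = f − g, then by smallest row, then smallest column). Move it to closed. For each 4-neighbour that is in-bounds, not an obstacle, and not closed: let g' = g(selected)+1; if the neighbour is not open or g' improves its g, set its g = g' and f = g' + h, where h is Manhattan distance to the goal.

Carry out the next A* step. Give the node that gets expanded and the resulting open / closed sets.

expanded=(0,3); open=[(0,0) g=3 f=8, (0,4) g=5 f=6, (1,0) g=2 f=6, (1,3) g=5 f=6, (2,0) g=1 f=6]; closed=[(0,1), (0,2), (0,3), (1,1), (2,1)]

step 1: expand (0,3) (f=6, h=2) → closed; open now [(0,0) g=3 f=8, (0,4) g=5 f=6, (1,0) g=2 f=6, (1,3) g=5 f=6, (2,0) g=1 f=6]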